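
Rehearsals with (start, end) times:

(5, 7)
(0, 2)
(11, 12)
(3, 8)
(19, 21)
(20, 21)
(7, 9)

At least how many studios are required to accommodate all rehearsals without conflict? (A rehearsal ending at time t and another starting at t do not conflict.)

starts: [0, 3, 5, 7, 11, 19, 20]
ends:   [2, 7, 8, 9, 12, 21, 21]
s0→1 e2→0 s3→1 s5→2  — peak 2.

2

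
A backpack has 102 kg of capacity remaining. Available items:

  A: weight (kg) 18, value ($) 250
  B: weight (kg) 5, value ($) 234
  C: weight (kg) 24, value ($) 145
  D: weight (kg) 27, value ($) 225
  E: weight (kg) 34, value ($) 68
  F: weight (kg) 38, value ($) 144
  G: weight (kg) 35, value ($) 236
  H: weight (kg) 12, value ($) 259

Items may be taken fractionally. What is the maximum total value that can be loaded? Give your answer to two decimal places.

1234.21

Greedy by value/weight ratio, highest first.
Order: B (234/5=46.80) > H (259/12=21.58) > A (250/18=13.89) > D (225/27=8.33) > G (236/35=6.74) > C (145/24=6.04) > F (144/38=3.79) > E (68/34=2.00)
Fill: take B (5 @ 234) → take H (12 @ 259) → take A (18 @ 250) → take D (27 @ 225) → take G (35 @ 236) → take 5/24 of C → 30.21; 102/102 used.
Total value = 1234.21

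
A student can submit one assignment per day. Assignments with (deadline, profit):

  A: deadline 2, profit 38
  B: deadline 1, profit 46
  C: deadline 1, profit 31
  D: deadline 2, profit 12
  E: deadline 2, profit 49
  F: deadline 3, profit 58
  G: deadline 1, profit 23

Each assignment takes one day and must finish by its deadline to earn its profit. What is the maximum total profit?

Sort by profit descending; place each in the latest free slot ≤ its deadline.
By profit: F(d3,58), E(d2,49), B(d1,46), A(d2,38), C(d1,31), G(d1,23), D(d2,12)
F→slot 3; E→slot 2; B→slot 1; A skipped; C skipped; G skipped; D skipped.
Profit = 46 + 49 + 58 = 153

153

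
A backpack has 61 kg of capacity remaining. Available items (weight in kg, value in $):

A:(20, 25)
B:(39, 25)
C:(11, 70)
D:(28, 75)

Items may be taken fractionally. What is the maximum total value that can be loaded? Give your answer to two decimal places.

171.28

Ratios (sorted): C 6.36, D 2.68, A 1.25, B 0.64
take C (11 @ 70); take D (28 @ 75); take A (20 @ 25); take 2/39 of B → 1.28. Capacity used 61/61.
Total value = 171.28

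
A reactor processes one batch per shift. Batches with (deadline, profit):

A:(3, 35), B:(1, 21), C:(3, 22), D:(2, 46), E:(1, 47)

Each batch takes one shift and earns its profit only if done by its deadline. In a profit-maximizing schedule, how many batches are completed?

Sort by profit descending; place each in the latest free slot ≤ its deadline.
By profit: E(d1,47), D(d2,46), A(d3,35), C(d3,22), B(d1,21)
E→slot 1; D→slot 2; A→slot 3; C skipped; B skipped.
3 of 5 scheduled.

3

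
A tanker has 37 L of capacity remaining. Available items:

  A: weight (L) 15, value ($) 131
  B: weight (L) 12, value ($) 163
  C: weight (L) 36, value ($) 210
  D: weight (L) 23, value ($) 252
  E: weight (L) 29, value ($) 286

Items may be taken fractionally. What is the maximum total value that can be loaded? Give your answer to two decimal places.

Greedy by value/weight ratio, highest first.
Ratios (sorted): B 13.58, D 10.96, E 9.86, A 8.73, C 5.83
take B (12 @ 163); take D (23 @ 252); take 2/29 of E → 19.72. Capacity used 37/37.
Total value = 434.72

434.72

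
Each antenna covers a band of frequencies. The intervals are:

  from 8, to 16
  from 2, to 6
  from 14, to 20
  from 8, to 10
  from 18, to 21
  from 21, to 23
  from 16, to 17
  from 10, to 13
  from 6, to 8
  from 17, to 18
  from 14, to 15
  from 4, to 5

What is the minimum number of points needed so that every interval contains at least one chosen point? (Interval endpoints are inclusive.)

6

By right end: [4,5]  [2,6]  [6,8]  [8,10]  [10,13]  [14,15]  [8,16]  [16,17]  [17,18]  [14,20]  [18,21]  [21,23]
[4,5] uncovered → point at 5; [6,8] uncovered → point at 8; [10,13] uncovered → point at 13; [14,15] uncovered → point at 15; [16,17] uncovered → point at 17; [18,21] uncovered → point at 21.
Points: 5, 8, 13, 15, 17, 21 (6 total).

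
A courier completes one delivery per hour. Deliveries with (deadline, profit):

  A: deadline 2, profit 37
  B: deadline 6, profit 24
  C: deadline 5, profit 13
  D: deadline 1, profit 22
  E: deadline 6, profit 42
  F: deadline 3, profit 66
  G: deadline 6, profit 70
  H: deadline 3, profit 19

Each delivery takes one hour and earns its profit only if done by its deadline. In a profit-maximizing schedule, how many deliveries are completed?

Sort by profit descending; place each in the latest free slot ≤ its deadline.
By profit: G(d6,70), F(d3,66), E(d6,42), A(d2,37), B(d6,24), D(d1,22), H(d3,19), C(d5,13)
G→slot 6; F→slot 3; E→slot 5; A→slot 2; B→slot 4; D→slot 1; H skipped; C skipped.
6 of 8 scheduled.

6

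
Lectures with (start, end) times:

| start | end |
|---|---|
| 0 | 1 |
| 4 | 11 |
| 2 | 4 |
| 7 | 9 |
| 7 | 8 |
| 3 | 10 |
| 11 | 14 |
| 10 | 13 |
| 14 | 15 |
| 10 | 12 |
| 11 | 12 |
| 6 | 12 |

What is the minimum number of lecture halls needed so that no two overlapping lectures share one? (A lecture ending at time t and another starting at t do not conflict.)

5

The answer is the maximum number of intervals overlapping at any instant.
Events (time:±→running): 0:+→1 1:-→0 2:+→1 3:+→2 4:-→1 4:+→2 6:+→3 7:+→4 7:+→5 … peak 5.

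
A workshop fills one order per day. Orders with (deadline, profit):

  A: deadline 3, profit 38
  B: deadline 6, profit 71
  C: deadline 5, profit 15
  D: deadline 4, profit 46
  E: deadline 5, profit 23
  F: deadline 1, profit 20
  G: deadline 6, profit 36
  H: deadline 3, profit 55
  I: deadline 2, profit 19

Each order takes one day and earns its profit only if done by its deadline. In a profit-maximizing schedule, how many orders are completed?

6

Take jobs in profit order; each goes to the latest open slot no later than its deadline.
Profit order: B=71 H=55 D=46 A=38 G=36 E=23 F=20 I=19 C=15
Assign: B→slot 6, H→slot 3, D→slot 4, A→slot 2, G→slot 5, E→slot 1, F skipped, I skipped, C skipped.
Slots: [1:E] [2:A] [3:H] [4:D] [5:G] [6:B]
6 of 9 scheduled.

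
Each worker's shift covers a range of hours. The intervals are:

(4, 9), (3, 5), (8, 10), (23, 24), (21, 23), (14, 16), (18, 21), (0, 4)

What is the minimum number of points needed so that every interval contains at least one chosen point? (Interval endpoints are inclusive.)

Sort by right endpoint; whenever an interval is uncovered, place a point at its right end.
Sorted: [0,4] [3,5] [4,9] [8,10] [14,16] [18,21] [21,23] [23,24]
{[0,4],[3,5],[4,9]} hit by 4; {[8,10]} hit by 10; {[14,16]} hit by 16; {[18,21],[21,23]} hit by 21; {[23,24]} hit by 24.
Points: 4, 10, 16, 21, 24 (5 total).

5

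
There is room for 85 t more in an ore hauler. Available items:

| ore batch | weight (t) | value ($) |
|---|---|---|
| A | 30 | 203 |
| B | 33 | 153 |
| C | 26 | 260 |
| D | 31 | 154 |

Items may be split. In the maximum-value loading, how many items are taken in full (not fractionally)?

2

Greedy by value/weight ratio, highest first.
Ratios (sorted): C 10.00, A 6.77, D 4.97, B 4.64
take C (26 @ 260); take A (30 @ 203); take 29/31 of D → 144.06. Capacity used 85/85.
2 item(s) taken whole; one partial (take 29/31 of D).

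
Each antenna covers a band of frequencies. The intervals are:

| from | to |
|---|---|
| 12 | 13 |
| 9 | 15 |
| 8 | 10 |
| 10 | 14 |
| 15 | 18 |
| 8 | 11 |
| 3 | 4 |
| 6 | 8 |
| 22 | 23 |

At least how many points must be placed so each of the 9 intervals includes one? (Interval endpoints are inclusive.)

Process intervals by earliest right end; each time one isn't hit yet, stab at its right endpoint.
Sorted: [3,4] [6,8] [8,10] [8,11] [12,13] [10,14] [9,15] [15,18] [22,23]
{[3,4]} hit by 4; {[6,8],[8,10],[8,11]} hit by 8; {[12,13],[10,14],[9,15]} hit by 13; {[15,18]} hit by 18; {[22,23]} hit by 23.
Points: 4, 8, 13, 18, 23 (5 total).

5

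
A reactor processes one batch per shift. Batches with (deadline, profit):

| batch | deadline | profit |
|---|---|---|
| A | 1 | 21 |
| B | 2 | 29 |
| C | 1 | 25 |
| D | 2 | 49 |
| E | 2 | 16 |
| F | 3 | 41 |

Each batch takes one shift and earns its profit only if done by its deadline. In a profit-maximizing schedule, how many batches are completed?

Take jobs in profit order; each goes to the latest open slot no later than its deadline.
By profit: D(d2,49), F(d3,41), B(d2,29), C(d1,25), A(d1,21), E(d2,16)
D→slot 2; F→slot 3; B→slot 1; C skipped; A skipped; E skipped.
3 of 6 scheduled.

3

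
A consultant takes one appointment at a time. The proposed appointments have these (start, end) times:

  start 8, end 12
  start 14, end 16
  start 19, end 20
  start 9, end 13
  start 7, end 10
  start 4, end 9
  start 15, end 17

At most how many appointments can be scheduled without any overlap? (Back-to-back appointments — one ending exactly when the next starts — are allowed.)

By end time: (4,9), (7,10), (8,12), (9,13), (14,16), (15,17), (19,20).
Pick (4,9); next start ≥ 9 → (9,13); next start ≥ 13 → (14,16); next start ≥ 16 → (19,20).
Selected 4 appointments.

4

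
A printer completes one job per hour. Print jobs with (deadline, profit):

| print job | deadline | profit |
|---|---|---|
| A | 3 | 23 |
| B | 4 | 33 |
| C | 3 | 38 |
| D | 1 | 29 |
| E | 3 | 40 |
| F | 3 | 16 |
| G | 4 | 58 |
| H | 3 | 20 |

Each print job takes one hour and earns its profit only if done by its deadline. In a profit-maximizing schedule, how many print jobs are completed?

By profit: G(d4,58), E(d3,40), C(d3,38), B(d4,33), D(d1,29), A(d3,23), H(d3,20), F(d3,16)
G→slot 4; E→slot 3; C→slot 2; B→slot 1; D skipped; A skipped; H skipped; F skipped.
4 of 8 scheduled.

4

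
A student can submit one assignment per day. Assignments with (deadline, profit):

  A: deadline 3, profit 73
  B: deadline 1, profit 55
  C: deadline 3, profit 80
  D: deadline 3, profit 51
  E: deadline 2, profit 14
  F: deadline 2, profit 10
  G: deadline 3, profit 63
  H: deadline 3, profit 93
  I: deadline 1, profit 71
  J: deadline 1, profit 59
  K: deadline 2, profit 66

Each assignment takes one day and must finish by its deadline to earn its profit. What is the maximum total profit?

246

Take jobs in profit order; each goes to the latest open slot no later than its deadline.
By profit: H(d3,93), C(d3,80), A(d3,73), I(d1,71), K(d2,66), G(d3,63), J(d1,59), B(d1,55), D(d3,51), E(d2,14), F(d2,10)
H→slot 3; C→slot 2; A→slot 1; I skipped; K skipped; G skipped; J skipped; B skipped; D skipped; E skipped; F skipped.
Profit = 73 + 80 + 93 = 246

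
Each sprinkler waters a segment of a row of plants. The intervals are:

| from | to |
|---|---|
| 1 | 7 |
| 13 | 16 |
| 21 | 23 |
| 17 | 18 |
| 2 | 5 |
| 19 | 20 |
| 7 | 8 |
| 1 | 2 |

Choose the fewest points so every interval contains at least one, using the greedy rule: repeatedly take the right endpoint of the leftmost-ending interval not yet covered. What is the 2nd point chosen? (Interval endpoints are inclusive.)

8

Process intervals by earliest right end; each time one isn't hit yet, stab at its right endpoint.
Sorted: [1,2] [2,5] [1,7] [7,8] [13,16] [17,18] [19,20] [21,23]
{[1,2],[2,5],[1,7]} hit by 2; {[7,8]} hit by 8; {[13,16]} hit by 16; {[17,18]} hit by 18; {[19,20]} hit by 20; {[21,23]} hit by 23.
Points: 2, 8, 16, 18, 20, 23 (6 total).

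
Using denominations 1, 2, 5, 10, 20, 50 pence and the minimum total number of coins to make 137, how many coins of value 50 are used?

Greedy: take as many of the largest coin as possible, then repeat with the remainder.
137 = 2×50 + 1×20 + 1×10 + 1×5 + 1×2
Count of 50: 2

2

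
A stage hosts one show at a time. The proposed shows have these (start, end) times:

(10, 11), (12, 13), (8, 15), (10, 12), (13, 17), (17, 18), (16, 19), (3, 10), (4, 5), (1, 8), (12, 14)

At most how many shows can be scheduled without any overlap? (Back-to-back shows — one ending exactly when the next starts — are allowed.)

Greedy by earliest finish: after sorting by end time, pick each interval compatible with the last pick.
Sorted by end: (4,5)  (1,8)  (3,10)  (10,11)  (10,12)  (12,13)  (12,14)  (8,15)  (13,17)  (17,18)  (16,19)
take (4,5); take (10,11); skip (10,12); take (12,13); take (13,17); take (17,18); skip (16,19).
Selected 5 shows.

5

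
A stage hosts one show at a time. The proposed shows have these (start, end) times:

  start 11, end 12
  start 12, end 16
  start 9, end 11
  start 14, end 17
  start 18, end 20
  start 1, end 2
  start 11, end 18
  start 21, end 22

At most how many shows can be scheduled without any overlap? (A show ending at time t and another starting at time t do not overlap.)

Order by finish time; keep every interval that doesn't clash with the previous kept one.
By end time: (1,2), (9,11), (11,12), (12,16), (14,17), (11,18), (18,20), (21,22).
Pick (1,2); next start ≥ 2 → (9,11); next start ≥ 11 → (11,12); next start ≥ 12 → (12,16); next start ≥ 16 → (18,20); next start ≥ 20 → (21,22).
Selected 6 shows.

6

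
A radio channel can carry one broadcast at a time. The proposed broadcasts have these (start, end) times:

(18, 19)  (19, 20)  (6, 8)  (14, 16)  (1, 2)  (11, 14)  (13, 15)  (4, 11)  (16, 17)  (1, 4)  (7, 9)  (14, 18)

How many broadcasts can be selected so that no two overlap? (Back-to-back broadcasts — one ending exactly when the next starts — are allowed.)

Sorted by end: (1,2)  (1,4)  (6,8)  (7,9)  (4,11)  (11,14)  (13,15)  (14,16)  (16,17)  (14,18)  (18,19)  (19,20)
take (1,2); take (6,8); take (11,14); take (14,16); take (16,17); take (18,19); take (19,20).
Selected 7 broadcasts.

7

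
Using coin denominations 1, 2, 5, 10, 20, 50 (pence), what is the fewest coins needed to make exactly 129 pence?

Greedy: take as many of the largest coin as possible, then repeat with the remainder.
129 − 2×50→29 − 1×20→9 − 1×5→4 − 2×2→0
Total coins = 2 + 1 + 1 + 2 = 6

6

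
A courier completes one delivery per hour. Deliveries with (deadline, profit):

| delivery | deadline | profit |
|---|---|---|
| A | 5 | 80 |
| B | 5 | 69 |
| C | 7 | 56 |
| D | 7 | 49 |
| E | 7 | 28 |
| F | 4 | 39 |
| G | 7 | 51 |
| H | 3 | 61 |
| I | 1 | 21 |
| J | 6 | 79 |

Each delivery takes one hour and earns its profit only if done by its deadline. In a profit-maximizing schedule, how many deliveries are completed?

7

By profit: A(d5,80), J(d6,79), B(d5,69), H(d3,61), C(d7,56), G(d7,51), D(d7,49), F(d4,39), E(d7,28), I(d1,21)
A→slot 5; J→slot 6; B→slot 4; H→slot 3; C→slot 7; G→slot 2; D→slot 1; F skipped; E skipped; I skipped.
7 of 10 scheduled.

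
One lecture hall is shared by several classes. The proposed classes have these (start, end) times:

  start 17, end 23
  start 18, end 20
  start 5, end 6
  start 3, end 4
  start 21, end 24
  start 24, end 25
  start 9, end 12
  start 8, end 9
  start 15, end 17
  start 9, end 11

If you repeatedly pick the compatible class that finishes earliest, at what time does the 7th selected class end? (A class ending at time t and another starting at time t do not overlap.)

Sort by end time and greedily take each interval whose start is ≥ the last chosen end.
By end time: (3,4), (5,6), (8,9), (9,11), (9,12), (15,17), (18,20), (17,23), (21,24), (24,25).
Pick (3,4); next start ≥ 4 → (5,6); next start ≥ 6 → (8,9); next start ≥ 9 → (9,11); next start ≥ 11 → (15,17); next start ≥ 17 → (18,20); next start ≥ 20 → (21,24); next start ≥ 24 → (24,25).
Selected: (3,4) (5,6) (8,9) (9,11) (15,17) (18,20) (21,24) (24,25)

24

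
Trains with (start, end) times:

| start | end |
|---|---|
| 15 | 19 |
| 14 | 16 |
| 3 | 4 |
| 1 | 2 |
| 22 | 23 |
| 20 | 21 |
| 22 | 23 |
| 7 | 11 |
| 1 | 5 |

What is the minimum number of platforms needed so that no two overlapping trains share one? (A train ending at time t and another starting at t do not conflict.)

Count concurrent intervals with a sweep; the peak is the room count.
starts: [1, 1, 3, 7, 14, 15, 20, 22, 22]
ends:   [2, 4, 5, 11, 16, 19, 21, 23, 23]
s1→1 s1→2  — peak 2.

2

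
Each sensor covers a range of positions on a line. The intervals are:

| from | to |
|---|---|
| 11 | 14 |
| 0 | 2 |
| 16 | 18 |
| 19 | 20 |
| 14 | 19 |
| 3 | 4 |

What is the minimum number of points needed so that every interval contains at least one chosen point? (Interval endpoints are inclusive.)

By right end: [0,2]  [3,4]  [11,14]  [16,18]  [14,19]  [19,20]
[0,2] uncovered → point at 2; [3,4] uncovered → point at 4; [11,14] uncovered → point at 14; [16,18] uncovered → point at 18; [19,20] uncovered → point at 20.
Points: 2, 4, 14, 18, 20 (5 total).

5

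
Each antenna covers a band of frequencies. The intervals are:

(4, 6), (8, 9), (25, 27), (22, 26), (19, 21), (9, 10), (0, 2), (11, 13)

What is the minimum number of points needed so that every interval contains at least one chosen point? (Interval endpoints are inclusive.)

6

Sort by right endpoint; whenever an interval is uncovered, place a point at its right end.
Sorted: [0,2] [4,6] [8,9] [9,10] [11,13] [19,21] [22,26] [25,27]
{[0,2]} hit by 2; {[4,6]} hit by 6; {[8,9],[9,10]} hit by 9; {[11,13]} hit by 13; {[19,21]} hit by 21; {[22,26],[25,27]} hit by 26.
Points: 2, 6, 9, 13, 21, 26 (6 total).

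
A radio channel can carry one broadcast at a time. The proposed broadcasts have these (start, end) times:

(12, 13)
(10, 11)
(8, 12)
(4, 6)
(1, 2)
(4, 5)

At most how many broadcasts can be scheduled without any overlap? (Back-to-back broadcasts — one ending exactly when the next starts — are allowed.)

4

Order by finish time; keep every interval that doesn't clash with the previous kept one.
By end time: (1,2), (4,5), (4,6), (10,11), (8,12), (12,13).
Pick (1,2); next start ≥ 2 → (4,5); next start ≥ 5 → (10,11); next start ≥ 11 → (12,13).
Selected 4 broadcasts.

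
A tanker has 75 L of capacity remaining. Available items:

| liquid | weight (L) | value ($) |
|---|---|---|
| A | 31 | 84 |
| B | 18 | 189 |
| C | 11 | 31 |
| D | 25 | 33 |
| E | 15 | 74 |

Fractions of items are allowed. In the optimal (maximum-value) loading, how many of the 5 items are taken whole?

4

Order: B (189/18=10.50) > E (74/15=4.93) > C (31/11=2.82) > A (84/31=2.71) > D (33/25=1.32)
Fill: take B (18 @ 189) → take E (15 @ 74) → take C (11 @ 31) → take A (31 @ 84); 75/75 used.
4 item(s) taken whole.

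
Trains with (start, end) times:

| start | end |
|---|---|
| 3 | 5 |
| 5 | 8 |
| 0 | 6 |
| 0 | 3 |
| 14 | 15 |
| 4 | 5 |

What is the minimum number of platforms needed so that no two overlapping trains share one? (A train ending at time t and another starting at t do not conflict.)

3

Count concurrent intervals with a sweep; the peak is the room count.
starts: [0, 0, 3, 4, 5, 14]
ends:   [3, 5, 5, 6, 8, 15]
s0→1 s0→2 e3→1 s3→2 s4→3  — peak 3.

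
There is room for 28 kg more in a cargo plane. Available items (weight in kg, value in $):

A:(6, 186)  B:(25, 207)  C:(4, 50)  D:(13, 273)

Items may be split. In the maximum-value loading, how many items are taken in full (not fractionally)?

Greedy by value/weight ratio, highest first.
Ratios (sorted): A 31.00, D 21.00, C 12.50, B 8.28
take A (6 @ 186); take D (13 @ 273); take C (4 @ 50); take 5/25 of B → 41.40. Capacity used 28/28.
3 item(s) taken whole; one partial (take 5/25 of B).

3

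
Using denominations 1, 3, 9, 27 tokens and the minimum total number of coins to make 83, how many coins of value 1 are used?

Use the largest denomination that fits, subtract, and repeat.
83 − 3×27→2 − 2×1→0
Count of 1: 2

2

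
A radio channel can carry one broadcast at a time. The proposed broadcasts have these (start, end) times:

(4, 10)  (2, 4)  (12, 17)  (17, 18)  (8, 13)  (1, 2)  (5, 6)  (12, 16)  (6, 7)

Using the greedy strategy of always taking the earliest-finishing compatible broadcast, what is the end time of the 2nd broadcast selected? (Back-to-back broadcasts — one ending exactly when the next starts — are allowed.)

4

Sorted by end: (1,2)  (2,4)  (5,6)  (6,7)  (4,10)  (8,13)  (12,16)  (12,17)  (17,18)
take (1,2); take (2,4); take (5,6); take (6,7); take (8,13); take (17,18).
Selected: (1,2) (2,4) (5,6) (6,7) (8,13) (17,18)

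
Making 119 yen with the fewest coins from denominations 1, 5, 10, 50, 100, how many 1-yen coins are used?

4

Use the largest denomination that fits, subtract, and repeat.
119 = 1×100 + 1×10 + 1×5 + 4×1
Count of 1: 4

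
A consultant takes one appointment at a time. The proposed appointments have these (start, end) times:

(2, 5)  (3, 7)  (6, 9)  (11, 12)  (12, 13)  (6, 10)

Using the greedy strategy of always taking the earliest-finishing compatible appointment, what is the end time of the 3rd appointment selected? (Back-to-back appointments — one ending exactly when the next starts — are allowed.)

12

Sort by end time and greedily take each interval whose start is ≥ the last chosen end.
Sorted by end: (2,5)  (3,7)  (6,9)  (6,10)  (11,12)  (12,13)
take (2,5); skip (3,7); take (6,9); skip (6,10); take (11,12); take (12,13).
Selected: (2,5) (6,9) (11,12) (12,13)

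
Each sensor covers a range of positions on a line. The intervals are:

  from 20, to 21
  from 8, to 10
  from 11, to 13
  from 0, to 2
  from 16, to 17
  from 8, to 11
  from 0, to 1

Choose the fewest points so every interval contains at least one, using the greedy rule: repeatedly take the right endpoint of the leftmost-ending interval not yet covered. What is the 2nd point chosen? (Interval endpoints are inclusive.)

10

By right end: [0,1]  [0,2]  [8,10]  [8,11]  [11,13]  [16,17]  [20,21]
[0,1] uncovered → point at 1; [8,10] uncovered → point at 10; [11,13] uncovered → point at 13; [16,17] uncovered → point at 17; [20,21] uncovered → point at 21.
Points: 1, 10, 13, 17, 21 (5 total).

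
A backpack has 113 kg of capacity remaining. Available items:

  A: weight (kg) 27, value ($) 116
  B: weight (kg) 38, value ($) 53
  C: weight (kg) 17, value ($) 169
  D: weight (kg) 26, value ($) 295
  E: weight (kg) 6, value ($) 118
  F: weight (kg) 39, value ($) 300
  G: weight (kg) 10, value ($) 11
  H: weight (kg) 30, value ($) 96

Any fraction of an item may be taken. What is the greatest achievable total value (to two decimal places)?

Order: E (118/6=19.67) > D (295/26=11.35) > C (169/17=9.94) > F (300/39=7.69) > A (116/27=4.30) > H (96/30=3.20) > B (53/38=1.39) > G (11/10=1.10)
Fill: take E (6 @ 118) → take D (26 @ 295) → take C (17 @ 169) → take F (39 @ 300) → take 25/27 of A → 107.41; 113/113 used.
Total value = 989.41

989.41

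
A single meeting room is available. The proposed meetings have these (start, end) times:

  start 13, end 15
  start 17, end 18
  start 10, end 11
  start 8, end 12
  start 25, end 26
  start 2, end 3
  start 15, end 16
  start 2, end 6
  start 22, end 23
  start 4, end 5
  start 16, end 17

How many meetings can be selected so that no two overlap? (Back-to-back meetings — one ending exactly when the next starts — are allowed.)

Greedy by earliest finish: after sorting by end time, pick each interval compatible with the last pick.
Sorted by end: (2,3)  (4,5)  (2,6)  (10,11)  (8,12)  (13,15)  (15,16)  (16,17)  (17,18)  (22,23)  (25,26)
take (2,3); take (4,5); take (10,11); skip (8,12); take (13,15); take (15,16); take (16,17); take (17,18); take (22,23); take (25,26).
Selected 9 meetings.

9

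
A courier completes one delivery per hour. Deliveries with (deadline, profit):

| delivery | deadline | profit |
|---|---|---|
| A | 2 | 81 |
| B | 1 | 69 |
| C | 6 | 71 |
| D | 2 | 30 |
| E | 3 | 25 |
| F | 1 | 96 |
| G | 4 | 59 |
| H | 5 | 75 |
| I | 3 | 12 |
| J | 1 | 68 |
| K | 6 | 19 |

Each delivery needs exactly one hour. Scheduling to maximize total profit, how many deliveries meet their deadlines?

6

By profit: F(d1,96), A(d2,81), H(d5,75), C(d6,71), B(d1,69), J(d1,68), G(d4,59), D(d2,30), E(d3,25), K(d6,19), I(d3,12)
F→slot 1; A→slot 2; H→slot 5; C→slot 6; B skipped; J skipped; G→slot 4; D skipped; E→slot 3; K skipped; I skipped.
6 of 11 scheduled.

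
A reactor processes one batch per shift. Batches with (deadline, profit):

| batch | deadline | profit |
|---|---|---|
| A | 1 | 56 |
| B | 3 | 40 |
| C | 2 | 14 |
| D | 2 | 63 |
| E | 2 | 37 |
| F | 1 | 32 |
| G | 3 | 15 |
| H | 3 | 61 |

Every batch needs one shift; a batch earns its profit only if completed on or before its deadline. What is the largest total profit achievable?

180

Sort by profit descending; place each in the latest free slot ≤ its deadline.
By profit: D(d2,63), H(d3,61), A(d1,56), B(d3,40), E(d2,37), F(d1,32), G(d3,15), C(d2,14)
D→slot 2; H→slot 3; A→slot 1; B skipped; E skipped; F skipped; G skipped; C skipped.
Profit = 56 + 63 + 61 = 180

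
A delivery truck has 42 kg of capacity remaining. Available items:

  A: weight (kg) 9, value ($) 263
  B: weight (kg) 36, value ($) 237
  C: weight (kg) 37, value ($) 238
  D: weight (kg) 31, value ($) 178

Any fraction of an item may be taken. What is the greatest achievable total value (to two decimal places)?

480.25

Sort by value per unit weight and fill in that order.
Order: A (263/9=29.22) > B (237/36=6.58) > C (238/37=6.43) > D (178/31=5.74)
Fill: take A (9 @ 263) → take 33/36 of B → 217.25; 42/42 used.
Total value = 480.25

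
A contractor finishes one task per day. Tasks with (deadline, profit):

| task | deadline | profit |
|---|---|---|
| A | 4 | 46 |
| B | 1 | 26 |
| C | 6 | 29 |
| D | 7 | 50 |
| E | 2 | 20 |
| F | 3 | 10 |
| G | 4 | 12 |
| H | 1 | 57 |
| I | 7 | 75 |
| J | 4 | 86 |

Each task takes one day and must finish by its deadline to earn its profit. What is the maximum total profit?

363

Take jobs in profit order; each goes to the latest open slot no later than its deadline.
By profit: J(d4,86), I(d7,75), H(d1,57), D(d7,50), A(d4,46), C(d6,29), B(d1,26), E(d2,20), G(d4,12), F(d3,10)
J→slot 4; I→slot 7; H→slot 1; D→slot 6; A→slot 3; C→slot 5; B skipped; E→slot 2; G skipped; F skipped.
Profit = 57 + 20 + 46 + 86 + 29 + 50 + 75 = 363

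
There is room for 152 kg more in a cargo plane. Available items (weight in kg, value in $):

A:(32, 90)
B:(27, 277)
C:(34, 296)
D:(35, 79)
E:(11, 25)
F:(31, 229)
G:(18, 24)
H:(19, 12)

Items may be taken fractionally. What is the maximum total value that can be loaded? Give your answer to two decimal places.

955.37

Sort by value per unit weight and fill in that order.
Order: B (277/27=10.26) > C (296/34=8.71) > F (229/31=7.39) > A (90/32=2.81) > E (25/11=2.27) > D (79/35=2.26) > G (24/18=1.33) > H (12/19=0.63)
Fill: take B (27 @ 277) → take C (34 @ 296) → take F (31 @ 229) → take A (32 @ 90) → take E (11 @ 25) → take 17/35 of D → 38.37; 152/152 used.
Total value = 955.37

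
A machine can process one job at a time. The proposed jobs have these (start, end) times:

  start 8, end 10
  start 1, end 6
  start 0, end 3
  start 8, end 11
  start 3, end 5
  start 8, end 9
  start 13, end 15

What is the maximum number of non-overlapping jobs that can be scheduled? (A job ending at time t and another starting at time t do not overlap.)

4

Greedy by earliest finish: after sorting by end time, pick each interval compatible with the last pick.
Sorted by end: (0,3)  (3,5)  (1,6)  (8,9)  (8,10)  (8,11)  (13,15)
take (0,3); take (3,5); take (8,9); skip (8,11); take (13,15).
Selected 4 jobs.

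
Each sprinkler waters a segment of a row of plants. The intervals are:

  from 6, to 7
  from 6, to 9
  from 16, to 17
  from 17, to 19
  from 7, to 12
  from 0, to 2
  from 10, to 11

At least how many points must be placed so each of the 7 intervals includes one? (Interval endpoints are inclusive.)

Process intervals by earliest right end; each time one isn't hit yet, stab at its right endpoint.
Sorted: [0,2] [6,7] [6,9] [10,11] [7,12] [16,17] [17,19]
{[0,2]} hit by 2; {[6,7],[6,9]} hit by 7; {[10,11],[7,12]} hit by 11; {[16,17],[17,19]} hit by 17.
Points: 2, 7, 11, 17 (4 total).

4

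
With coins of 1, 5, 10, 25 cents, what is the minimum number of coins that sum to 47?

Greedy: take as many of the largest coin as possible, then repeat with the remainder.
47 = 1×25 + 2×10 + 2×1
Total coins = 1 + 2 + 2 = 5

5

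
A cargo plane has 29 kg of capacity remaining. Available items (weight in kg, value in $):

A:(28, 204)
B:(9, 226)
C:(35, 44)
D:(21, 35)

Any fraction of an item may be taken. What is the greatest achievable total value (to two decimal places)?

Sort by value per unit weight and fill in that order.
Order: B (226/9=25.11) > A (204/28=7.29) > D (35/21=1.67) > C (44/35=1.26)
Fill: take B (9 @ 226) → take 20/28 of A → 145.71; 29/29 used.
Total value = 371.71

371.71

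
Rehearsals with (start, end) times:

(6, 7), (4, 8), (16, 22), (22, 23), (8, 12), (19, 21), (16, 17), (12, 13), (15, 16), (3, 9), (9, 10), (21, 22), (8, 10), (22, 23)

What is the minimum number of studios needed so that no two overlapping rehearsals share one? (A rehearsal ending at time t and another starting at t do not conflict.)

The answer is the maximum number of intervals overlapping at any instant.
starts: [3, 4, 6, 8, 8, 9, 12, 15, 16, 16, 19, 21, 22, 22]
ends:   [7, 8, 9, 10, 10, 12, 13, 16, 17, 21, 22, 22, 23, 23]
s3→1 s4→2 s6→3  — peak 3.

3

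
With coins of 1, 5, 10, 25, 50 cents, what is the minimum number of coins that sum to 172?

7

172 − 3×50→22 − 2×10→2 − 2×1→0
Total coins = 3 + 2 + 2 = 7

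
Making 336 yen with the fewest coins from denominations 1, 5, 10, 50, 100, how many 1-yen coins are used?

1

Greedy: take as many of the largest coin as possible, then repeat with the remainder.
336 = 3×100 + 3×10 + 1×5 + 1×1
Count of 1: 1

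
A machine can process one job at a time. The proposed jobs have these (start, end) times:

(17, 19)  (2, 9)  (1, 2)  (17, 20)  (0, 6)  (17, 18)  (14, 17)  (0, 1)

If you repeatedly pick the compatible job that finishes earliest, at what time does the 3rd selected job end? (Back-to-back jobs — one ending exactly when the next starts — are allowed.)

9

Greedy by earliest finish: after sorting by end time, pick each interval compatible with the last pick.
By end time: (0,1), (1,2), (0,6), (2,9), (14,17), (17,18), (17,19), (17,20).
Pick (0,1); next start ≥ 1 → (1,2); next start ≥ 2 → (2,9); next start ≥ 9 → (14,17); next start ≥ 17 → (17,18).
Selected: (0,1) (1,2) (2,9) (14,17) (17,18)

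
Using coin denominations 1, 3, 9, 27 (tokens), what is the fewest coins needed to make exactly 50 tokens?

6

Greedy: take as many of the largest coin as possible, then repeat with the remainder.
50 = 1×27 + 2×9 + 1×3 + 2×1
Total coins = 1 + 2 + 1 + 2 = 6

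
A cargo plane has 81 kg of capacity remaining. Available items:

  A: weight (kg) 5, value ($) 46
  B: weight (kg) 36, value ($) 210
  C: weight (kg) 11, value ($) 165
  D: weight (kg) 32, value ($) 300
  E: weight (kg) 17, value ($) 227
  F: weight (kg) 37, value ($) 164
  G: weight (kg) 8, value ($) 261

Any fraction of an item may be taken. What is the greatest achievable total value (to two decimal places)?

Greedy by value/weight ratio, highest first.
Order: G (261/8=32.62) > C (165/11=15.00) > E (227/17=13.35) > D (300/32=9.38) > A (46/5=9.20) > B (210/36=5.83) > F (164/37=4.43)
Fill: take G (8 @ 261) → take C (11 @ 165) → take E (17 @ 227) → take D (32 @ 300) → take A (5 @ 46) → take 8/36 of B → 46.67; 81/81 used.
Total value = 1045.67

1045.67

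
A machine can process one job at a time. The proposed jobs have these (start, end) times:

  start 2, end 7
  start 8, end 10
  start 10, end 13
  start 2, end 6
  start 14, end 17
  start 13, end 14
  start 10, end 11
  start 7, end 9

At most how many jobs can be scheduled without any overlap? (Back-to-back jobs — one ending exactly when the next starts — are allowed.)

Sorted by end: (2,6)  (2,7)  (7,9)  (8,10)  (10,11)  (10,13)  (13,14)  (14,17)
take (2,6); skip (2,7); take (7,9); take (10,11); skip (10,13); take (13,14); take (14,17).
Selected 5 jobs.

5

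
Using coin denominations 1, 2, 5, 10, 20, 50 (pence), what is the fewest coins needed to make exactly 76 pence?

4

Greedy: take as many of the largest coin as possible, then repeat with the remainder.
76 = 1×50 + 1×20 + 1×5 + 1×1
Total coins = 1 + 1 + 1 + 1 = 4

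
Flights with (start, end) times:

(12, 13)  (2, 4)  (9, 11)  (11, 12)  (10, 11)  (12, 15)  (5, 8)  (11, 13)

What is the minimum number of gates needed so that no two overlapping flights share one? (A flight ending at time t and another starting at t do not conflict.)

starts: [2, 5, 9, 10, 11, 11, 12, 12]
ends:   [4, 8, 11, 11, 12, 13, 13, 15]
s2→1 e4→0 s5→1 e8→0 s9→1 s10→2 e11→1 e11→0 s11→1 s11→2 e12→1 s12→2 s12→3  — peak 3.

3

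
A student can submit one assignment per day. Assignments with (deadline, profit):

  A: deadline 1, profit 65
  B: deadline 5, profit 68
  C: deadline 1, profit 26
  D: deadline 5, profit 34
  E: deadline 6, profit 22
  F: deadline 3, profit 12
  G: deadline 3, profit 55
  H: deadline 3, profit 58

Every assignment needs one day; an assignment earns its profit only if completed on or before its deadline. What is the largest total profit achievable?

By profit: B(d5,68), A(d1,65), H(d3,58), G(d3,55), D(d5,34), C(d1,26), E(d6,22), F(d3,12)
B→slot 5; A→slot 1; H→slot 3; G→slot 2; D→slot 4; C skipped; E→slot 6; F skipped.
Profit = 65 + 55 + 58 + 34 + 68 + 22 = 302

302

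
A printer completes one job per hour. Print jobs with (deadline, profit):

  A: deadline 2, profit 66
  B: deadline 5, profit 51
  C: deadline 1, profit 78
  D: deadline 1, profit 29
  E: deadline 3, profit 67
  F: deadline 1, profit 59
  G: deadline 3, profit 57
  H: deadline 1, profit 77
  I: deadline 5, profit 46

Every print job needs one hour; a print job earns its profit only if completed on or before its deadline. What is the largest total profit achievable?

Profit order: C=78 H=77 E=67 A=66 F=59 G=57 B=51 I=46 D=29
Assign: C→slot 1, H skipped, E→slot 3, A→slot 2, F skipped, G skipped, B→slot 5, I→slot 4, D skipped.
Slots: [1:C] [2:A] [3:E] [4:I] [5:B]
Profit = 78 + 66 + 67 + 46 + 51 = 308

308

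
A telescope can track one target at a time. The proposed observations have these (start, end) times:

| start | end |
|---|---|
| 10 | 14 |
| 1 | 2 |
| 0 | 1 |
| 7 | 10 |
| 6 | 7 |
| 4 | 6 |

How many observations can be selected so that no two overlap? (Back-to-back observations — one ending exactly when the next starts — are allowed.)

By end time: (0,1), (1,2), (4,6), (6,7), (7,10), (10,14).
Pick (0,1); next start ≥ 1 → (1,2); next start ≥ 2 → (4,6); next start ≥ 6 → (6,7); next start ≥ 7 → (7,10); next start ≥ 10 → (10,14).
Selected 6 observations.

6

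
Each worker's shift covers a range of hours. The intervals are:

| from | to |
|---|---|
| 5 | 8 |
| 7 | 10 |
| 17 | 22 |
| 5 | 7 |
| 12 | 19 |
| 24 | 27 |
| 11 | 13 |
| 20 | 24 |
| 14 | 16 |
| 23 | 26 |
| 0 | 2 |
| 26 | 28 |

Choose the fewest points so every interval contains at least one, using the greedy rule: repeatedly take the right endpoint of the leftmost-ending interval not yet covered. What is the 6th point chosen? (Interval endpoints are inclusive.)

Sorted: [0,2] [5,7] [5,8] [7,10] [11,13] [14,16] [12,19] [17,22] [20,24] [23,26] [24,27] [26,28]
{[0,2]} hit by 2; {[5,7],[5,8],[7,10]} hit by 7; {[11,13]} hit by 13; {[14,16],[12,19]} hit by 16; {[17,22],[20,24]} hit by 22; {[23,26],[24,27],[26,28]} hit by 26.
Points: 2, 7, 13, 16, 22, 26 (6 total).

26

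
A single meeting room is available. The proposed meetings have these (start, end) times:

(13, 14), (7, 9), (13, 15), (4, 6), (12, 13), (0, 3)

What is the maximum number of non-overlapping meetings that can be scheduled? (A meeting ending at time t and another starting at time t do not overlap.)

Sort by end time and greedily take each interval whose start is ≥ the last chosen end.
Sorted by end: (0,3)  (4,6)  (7,9)  (12,13)  (13,14)  (13,15)
take (0,3); take (4,6); take (7,9); take (12,13); take (13,14).
Selected 5 meetings.

5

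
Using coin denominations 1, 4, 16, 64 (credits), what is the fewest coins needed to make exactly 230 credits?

8

230 = 3×64 + 2×16 + 1×4 + 2×1
Total coins = 3 + 2 + 1 + 2 = 8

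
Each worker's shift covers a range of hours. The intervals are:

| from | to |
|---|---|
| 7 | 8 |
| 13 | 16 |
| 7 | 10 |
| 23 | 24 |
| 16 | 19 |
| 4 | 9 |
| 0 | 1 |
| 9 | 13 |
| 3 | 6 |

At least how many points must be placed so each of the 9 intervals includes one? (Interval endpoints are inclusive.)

Sorted: [0,1] [3,6] [7,8] [4,9] [7,10] [9,13] [13,16] [16,19] [23,24]
{[0,1]} hit by 1; {[3,6]} hit by 6; {[7,8],[4,9],[7,10]} hit by 8; {[9,13],[13,16]} hit by 13; {[16,19]} hit by 19; {[23,24]} hit by 24.
Points: 1, 6, 8, 13, 19, 24 (6 total).

6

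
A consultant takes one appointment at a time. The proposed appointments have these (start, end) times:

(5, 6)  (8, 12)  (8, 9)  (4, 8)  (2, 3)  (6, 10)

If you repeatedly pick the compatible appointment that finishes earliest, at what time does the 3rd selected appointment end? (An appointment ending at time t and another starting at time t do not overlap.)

9

Sort by end time and greedily take each interval whose start is ≥ the last chosen end.
Sorted by end: (2,3)  (5,6)  (4,8)  (8,9)  (6,10)  (8,12)
take (2,3); take (5,6); take (8,9); skip (6,10); skip (8,12).
Selected: (2,3) (5,6) (8,9)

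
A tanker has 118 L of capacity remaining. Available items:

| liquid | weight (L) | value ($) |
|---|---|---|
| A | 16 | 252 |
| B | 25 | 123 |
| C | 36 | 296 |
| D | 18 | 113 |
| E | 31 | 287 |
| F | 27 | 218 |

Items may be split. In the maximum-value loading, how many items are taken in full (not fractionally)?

4

Greedy by value/weight ratio, highest first.
Ratios (sorted): A 15.75, E 9.26, C 8.22, F 8.07, D 6.28, B 4.92
take A (16 @ 252); take E (31 @ 287); take C (36 @ 296); take F (27 @ 218); take 8/18 of D → 50.22. Capacity used 118/118.
4 item(s) taken whole; one partial (take 8/18 of D).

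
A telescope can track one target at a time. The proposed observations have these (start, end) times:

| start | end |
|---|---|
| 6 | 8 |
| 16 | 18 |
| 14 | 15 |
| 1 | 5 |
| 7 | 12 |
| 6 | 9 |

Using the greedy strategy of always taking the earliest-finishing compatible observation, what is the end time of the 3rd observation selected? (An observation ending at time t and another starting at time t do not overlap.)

15

Order by finish time; keep every interval that doesn't clash with the previous kept one.
By end time: (1,5), (6,8), (6,9), (7,12), (14,15), (16,18).
Pick (1,5); next start ≥ 5 → (6,8); next start ≥ 8 → (14,15); next start ≥ 15 → (16,18).
Selected: (1,5) (6,8) (14,15) (16,18)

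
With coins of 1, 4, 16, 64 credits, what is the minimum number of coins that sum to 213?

6

213 − 3×64→21 − 1×16→5 − 1×4→1 − 1×1→0
Total coins = 3 + 1 + 1 + 1 = 6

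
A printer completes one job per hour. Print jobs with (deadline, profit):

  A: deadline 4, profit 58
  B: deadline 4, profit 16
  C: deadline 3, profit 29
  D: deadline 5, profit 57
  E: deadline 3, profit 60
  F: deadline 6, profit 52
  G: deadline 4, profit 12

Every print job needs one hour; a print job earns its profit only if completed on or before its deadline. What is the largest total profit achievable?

Sort by profit descending; place each in the latest free slot ≤ its deadline.
Profit order: E=60 A=58 D=57 F=52 C=29 B=16 G=12
Assign: E→slot 3, A→slot 4, D→slot 5, F→slot 6, C→slot 2, B→slot 1, G skipped.
Slots: [1:B] [2:C] [3:E] [4:A] [5:D] [6:F]
Profit = 16 + 29 + 60 + 58 + 57 + 52 = 272

272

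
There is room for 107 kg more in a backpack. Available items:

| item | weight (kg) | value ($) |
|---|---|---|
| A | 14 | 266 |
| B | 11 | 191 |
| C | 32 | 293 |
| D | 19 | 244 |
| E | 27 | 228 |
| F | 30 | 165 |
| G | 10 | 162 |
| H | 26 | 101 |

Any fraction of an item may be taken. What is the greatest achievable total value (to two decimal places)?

1333.33

Greedy by value/weight ratio, highest first.
Order: A (266/14=19.00) > B (191/11=17.36) > G (162/10=16.20) > D (244/19=12.84) > C (293/32=9.16) > E (228/27=8.44) > F (165/30=5.50) > H (101/26=3.88)
Fill: take A (14 @ 266) → take B (11 @ 191) → take G (10 @ 162) → take D (19 @ 244) → take C (32 @ 293) → take 21/27 of E → 177.33; 107/107 used.
Total value = 1333.33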